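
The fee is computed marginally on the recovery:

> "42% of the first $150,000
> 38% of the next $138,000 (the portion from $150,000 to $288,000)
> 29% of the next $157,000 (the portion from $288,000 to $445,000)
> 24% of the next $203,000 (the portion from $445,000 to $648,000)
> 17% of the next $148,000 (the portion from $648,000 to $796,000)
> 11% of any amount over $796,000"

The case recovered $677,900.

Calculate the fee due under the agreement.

First $150,000 at 42% = $63,000.00
Next $138,000 at 38% = $52,440.00
Next $157,000 at 29% = $45,530.00
Next $203,000 at 24% = $48,720.00
Remaining $29,900 at 17% = $5,083.00
Fee: $63,000.00 + $52,440.00 + $45,530.00 + $48,720.00 + $5,083.00 = $214,773.00

$214,773.00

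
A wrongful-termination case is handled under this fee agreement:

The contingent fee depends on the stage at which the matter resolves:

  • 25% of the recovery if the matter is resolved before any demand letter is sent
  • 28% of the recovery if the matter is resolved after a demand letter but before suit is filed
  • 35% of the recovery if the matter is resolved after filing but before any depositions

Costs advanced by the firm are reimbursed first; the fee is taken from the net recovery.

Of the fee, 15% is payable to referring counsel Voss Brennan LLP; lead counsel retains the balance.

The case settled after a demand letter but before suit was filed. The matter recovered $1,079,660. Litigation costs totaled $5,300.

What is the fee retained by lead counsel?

Fee base (net of costs): $1,079,660 − $5,300 = $1,074,360
The matter settled after a demand letter but before suit was filed, so the 28% rate applies.
$1,074,360 × 28% = $300,820.80
Referral share: 15% of $300,820.80 = $45,123.12; lead counsel retains $300,820.80 − $45,123.12 = $255,697.68.

$255,697.68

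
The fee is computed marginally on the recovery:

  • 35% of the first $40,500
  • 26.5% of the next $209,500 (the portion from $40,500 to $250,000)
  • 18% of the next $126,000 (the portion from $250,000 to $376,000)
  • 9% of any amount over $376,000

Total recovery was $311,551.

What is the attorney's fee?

$80,771.68

First $40,500 at 35% = $14,175.00
Next $209,500 at 26.5% = $55,517.50
Remaining $61,551 at 18% = $11,079.18
Fee: $14,175.00 + $55,517.50 + $11,079.18 = $80,771.68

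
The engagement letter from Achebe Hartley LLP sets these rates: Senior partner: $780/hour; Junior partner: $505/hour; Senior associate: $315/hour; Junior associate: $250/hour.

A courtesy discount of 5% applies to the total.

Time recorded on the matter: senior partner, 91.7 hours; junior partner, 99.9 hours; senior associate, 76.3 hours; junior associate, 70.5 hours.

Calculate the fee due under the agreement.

Senior partner: 91.7 × $780 = $71,526.00
Junior partner: 99.9 × $505 = $50,449.50
Senior associate: 76.3 × $315 = $24,034.50
Junior associate: 70.5 × $250 = $17,625.00
Subtotal: $163,635.00
Less 5% discount: −$8,181.75
Total: $163,635.00 − $8,181.75 = $155,453.25

$155,453.25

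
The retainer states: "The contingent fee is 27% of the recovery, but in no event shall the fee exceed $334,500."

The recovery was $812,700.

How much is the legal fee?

27% of $812,700 = $219,429.00
That is under the $334,500 cap.

$219,429.00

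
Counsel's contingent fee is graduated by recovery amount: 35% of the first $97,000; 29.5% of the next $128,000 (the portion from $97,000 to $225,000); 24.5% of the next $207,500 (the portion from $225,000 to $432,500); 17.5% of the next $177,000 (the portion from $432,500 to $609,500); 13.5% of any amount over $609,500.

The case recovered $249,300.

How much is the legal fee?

First $97,000 at 35% = $33,950.00
Next $128,000 at 29.5% = $37,760.00
Remaining $24,300 at 24.5% = $5,953.50
Fee: $33,950.00 + $37,760.00 + $5,953.50 = $77,663.50

$77,663.50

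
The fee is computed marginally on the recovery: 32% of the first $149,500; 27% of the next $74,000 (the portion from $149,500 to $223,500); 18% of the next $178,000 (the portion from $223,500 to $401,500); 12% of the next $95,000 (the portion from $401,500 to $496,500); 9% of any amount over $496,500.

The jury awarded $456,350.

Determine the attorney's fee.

First $149,500 at 32% = $47,840.00
Next $74,000 at 27% = $19,980.00
Next $178,000 at 18% = $32,040.00
Remaining $54,850 at 12% = $6,582.00
Fee: $47,840.00 + $19,980.00 + $32,040.00 + $6,582.00 = $106,442.00

$106,442.00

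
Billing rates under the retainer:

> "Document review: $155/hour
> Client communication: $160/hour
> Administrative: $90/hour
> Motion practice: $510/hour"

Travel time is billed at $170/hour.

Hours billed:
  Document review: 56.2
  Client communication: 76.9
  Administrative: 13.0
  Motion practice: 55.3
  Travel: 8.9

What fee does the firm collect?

$51,901.00

Document review: 56.2 × $155 = $8,711.00
Client communication: 76.9 × $160 = $12,304.00
Administrative: 13.0 × $90 = $1,170.00
Motion practice: 55.3 × $510 = $28,203.00
Subtotal: $8,711.00 + $12,304.00 + $1,170.00 + $28,203.00 = $50,388.00
Travel: 8.9 × $170 = $1,513.00
Total: $50,388.00 + $1,513.00 = $51,901.00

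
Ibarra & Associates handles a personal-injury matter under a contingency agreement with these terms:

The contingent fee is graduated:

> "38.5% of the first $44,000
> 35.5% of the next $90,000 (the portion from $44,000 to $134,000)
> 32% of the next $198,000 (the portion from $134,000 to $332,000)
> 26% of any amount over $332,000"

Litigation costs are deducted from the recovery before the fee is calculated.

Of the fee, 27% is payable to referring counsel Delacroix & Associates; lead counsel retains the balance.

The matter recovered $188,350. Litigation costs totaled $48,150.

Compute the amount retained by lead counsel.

Fee base (net of costs): $188,350 − $48,150 = $140,200
First $44,000 at 38.5% = $16,940.00
Next $90,000 at 35.5% = $31,950.00
Remaining $6,200 at 32% = $1,984.00
Fee: $16,940.00 + $31,950.00 + $1,984.00 = $50,874.00
Referral share: 27% of $50,874.00 = $13,735.98; lead counsel retains $50,874.00 − $13,735.98 = $37,138.02.

$37,138.02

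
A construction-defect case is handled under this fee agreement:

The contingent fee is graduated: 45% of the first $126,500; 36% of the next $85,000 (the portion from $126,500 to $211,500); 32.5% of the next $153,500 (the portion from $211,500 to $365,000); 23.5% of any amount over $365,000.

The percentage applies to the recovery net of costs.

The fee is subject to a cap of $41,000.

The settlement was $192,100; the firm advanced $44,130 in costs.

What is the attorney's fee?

Fee base (net of costs): $192,100 − $44,130 = $147,970
First $126,500 at 45% = $56,925.00
Remaining $21,470 at 36% = $7,729.20
Fee: $56,925.00 + $7,729.20 = $64,654.20
$64,654.20 exceeds the $41,000 cap, so the fee is capped at $41,000.00.

$41,000.00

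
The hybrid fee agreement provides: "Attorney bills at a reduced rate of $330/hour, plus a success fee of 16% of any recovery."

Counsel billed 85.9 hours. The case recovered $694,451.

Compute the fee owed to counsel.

$139,459.16

Hourly: 85.9 × $330 = $28,347.00
Success fee: 16% of $694,451 = $111,112.16
Total: $28,347.00 + $111,112.16 = $139,459.16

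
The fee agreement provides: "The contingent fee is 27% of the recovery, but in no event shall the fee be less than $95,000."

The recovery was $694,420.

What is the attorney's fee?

27% of $694,420 = $187,493.40
That exceeds the $95,000 minimum.

$187,493.40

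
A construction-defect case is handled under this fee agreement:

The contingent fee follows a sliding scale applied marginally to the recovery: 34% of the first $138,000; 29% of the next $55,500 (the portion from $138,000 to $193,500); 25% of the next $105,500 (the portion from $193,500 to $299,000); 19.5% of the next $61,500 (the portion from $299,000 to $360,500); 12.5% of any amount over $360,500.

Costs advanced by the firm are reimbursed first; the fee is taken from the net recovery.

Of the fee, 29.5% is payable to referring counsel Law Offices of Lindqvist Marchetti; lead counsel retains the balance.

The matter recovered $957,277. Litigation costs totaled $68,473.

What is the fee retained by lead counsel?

$118,031.45

Fee base (net of costs): $957,277 − $68,473 = $888,804
First $138,000 at 34% = $46,920.00
Next $55,500 at 29% = $16,095.00
Next $105,500 at 25% = $26,375.00
Next $61,500 at 19.5% = $11,992.50
Remaining $528,304 at 12.5% = $66,038.00
Fee: $46,920.00 + $16,095.00 + $26,375.00 + $11,992.50 + $66,038.00 = $167,420.50
Referral share: 29.5% of $167,420.50 = $49,389.05; lead counsel retains $167,420.50 − $49,389.05 = $118,031.45.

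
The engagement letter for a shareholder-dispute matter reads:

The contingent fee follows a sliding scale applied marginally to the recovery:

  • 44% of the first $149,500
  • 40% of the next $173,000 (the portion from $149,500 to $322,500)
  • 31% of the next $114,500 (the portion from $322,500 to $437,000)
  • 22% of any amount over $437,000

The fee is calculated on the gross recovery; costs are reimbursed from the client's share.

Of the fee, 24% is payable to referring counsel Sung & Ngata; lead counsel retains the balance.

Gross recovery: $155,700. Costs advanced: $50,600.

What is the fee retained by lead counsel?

$51,877.60

Fee base is the gross recovery, $155,700; costs are reimbursed separately.
First $149,500 at 44% = $65,780.00
Remaining $6,200 at 40% = $2,480.00
Fee: $65,780.00 + $2,480.00 = $68,260.00
Referral share: 24% of $68,260.00 = $16,382.40; lead counsel retains $68,260.00 − $16,382.40 = $51,877.60.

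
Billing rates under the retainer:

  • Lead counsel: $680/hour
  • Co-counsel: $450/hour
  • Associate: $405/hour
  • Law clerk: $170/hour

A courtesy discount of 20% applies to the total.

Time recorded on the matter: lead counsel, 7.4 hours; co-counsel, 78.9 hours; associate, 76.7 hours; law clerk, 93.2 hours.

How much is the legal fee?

Lead counsel: 7.4 × $680 = $5,032.00
Co-counsel: 78.9 × $450 = $35,505.00
Associate: 76.7 × $405 = $31,063.50
Law clerk: 93.2 × $170 = $15,844.00
Subtotal: $87,444.50
Less 20% discount: −$17,488.90
Total: $87,444.50 − $17,488.90 = $69,955.60

$69,955.60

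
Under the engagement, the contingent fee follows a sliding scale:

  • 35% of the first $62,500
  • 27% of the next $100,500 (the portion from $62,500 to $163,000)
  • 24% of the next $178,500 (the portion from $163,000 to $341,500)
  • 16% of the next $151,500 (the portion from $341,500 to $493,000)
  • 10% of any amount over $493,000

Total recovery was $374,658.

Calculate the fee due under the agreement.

First $62,500 at 35% = $21,875.00
Next $100,500 at 27% = $27,135.00
Next $178,500 at 24% = $42,840.00
Remaining $33,158 at 16% = $5,305.28
Fee: $21,875.00 + $27,135.00 + $42,840.00 + $5,305.28 = $97,155.28

$97,155.28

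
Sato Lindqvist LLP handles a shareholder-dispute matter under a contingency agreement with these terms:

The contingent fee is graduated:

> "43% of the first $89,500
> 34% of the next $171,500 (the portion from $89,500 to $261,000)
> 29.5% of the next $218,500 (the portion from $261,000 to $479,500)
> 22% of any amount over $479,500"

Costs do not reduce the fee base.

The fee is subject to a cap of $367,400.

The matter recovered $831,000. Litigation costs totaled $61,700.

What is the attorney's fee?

Fee base is the gross recovery, $831,000; costs are reimbursed separately.
First $89,500 at 43% = $38,485.00
Next $171,500 at 34% = $58,310.00
Next $218,500 at 29.5% = $64,457.50
Remaining $351,500 at 22% = $77,330.00
Fee: $38,485.00 + $58,310.00 + $64,457.50 + $77,330.00 = $238,582.50
$238,582.50 is under the $367,400 cap.

$238,582.50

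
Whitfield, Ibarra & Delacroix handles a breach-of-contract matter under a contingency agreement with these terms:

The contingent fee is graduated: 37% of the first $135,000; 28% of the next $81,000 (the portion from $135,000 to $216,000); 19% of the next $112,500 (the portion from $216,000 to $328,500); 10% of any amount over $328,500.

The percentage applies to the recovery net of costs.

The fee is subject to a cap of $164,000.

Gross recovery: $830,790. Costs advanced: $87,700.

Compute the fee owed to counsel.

Fee base (net of costs): $830,790 − $87,700 = $743,090
First $135,000 at 37% = $49,950.00
Next $81,000 at 28% = $22,680.00
Next $112,500 at 19% = $21,375.00
Remaining $414,590 at 10% = $41,459.00
Fee: $49,950.00 + $22,680.00 + $21,375.00 + $41,459.00 = $135,464.00
$135,464.00 is under the $164,000 cap.

$135,464.00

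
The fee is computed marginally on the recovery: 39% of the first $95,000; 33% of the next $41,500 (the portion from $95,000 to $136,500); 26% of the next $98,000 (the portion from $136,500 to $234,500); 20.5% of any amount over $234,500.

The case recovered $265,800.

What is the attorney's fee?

First $95,000 at 39% = $37,050.00
Next $41,500 at 33% = $13,695.00
Next $98,000 at 26% = $25,480.00
Remaining $31,300 at 20.5% = $6,416.50
Fee: $37,050.00 + $13,695.00 + $25,480.00 + $6,416.50 = $82,641.50

$82,641.50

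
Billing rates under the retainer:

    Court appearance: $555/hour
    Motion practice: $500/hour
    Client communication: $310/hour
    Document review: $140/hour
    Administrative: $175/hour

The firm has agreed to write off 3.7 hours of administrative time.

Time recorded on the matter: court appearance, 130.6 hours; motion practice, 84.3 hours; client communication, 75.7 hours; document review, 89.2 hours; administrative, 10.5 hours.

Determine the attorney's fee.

$151,778.00

Court appearance: 130.6 × $555 = $72,483.00
Motion practice: 84.3 × $500 = $42,150.00
Client communication: 75.7 × $310 = $23,467.00
Document review: 89.2 × $140 = $12,488.00
Administrative: 10.5 × $175 = $1,837.50
Subtotal: $152,425.50
Write-off: 3.7 × $175 = $647.50
Total: $152,425.50 − $647.50 = $151,778.00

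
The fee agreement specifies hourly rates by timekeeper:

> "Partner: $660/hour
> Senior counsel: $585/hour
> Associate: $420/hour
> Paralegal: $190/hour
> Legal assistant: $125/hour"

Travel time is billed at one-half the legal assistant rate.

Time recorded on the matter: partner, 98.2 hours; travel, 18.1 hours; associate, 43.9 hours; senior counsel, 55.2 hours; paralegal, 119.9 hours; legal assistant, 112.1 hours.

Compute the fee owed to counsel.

Partner: 98.2 × $660 = $64,812.00
Senior counsel: 55.2 × $585 = $32,292.00
Associate: 43.9 × $420 = $18,438.00
Paralegal: 119.9 × $190 = $22,781.00
Legal assistant: 112.1 × $125 = $14,012.50
Subtotal: $64,812.00 + $32,292.00 + $18,438.00 + $22,781.00 + $14,012.50 = $152,335.50
Travel: 18.1 × ($125 ÷ 2) = 18.1 × $62.50 = $1,131.25
Total: $152,335.50 + $1,131.25 = $153,466.75

$153,466.75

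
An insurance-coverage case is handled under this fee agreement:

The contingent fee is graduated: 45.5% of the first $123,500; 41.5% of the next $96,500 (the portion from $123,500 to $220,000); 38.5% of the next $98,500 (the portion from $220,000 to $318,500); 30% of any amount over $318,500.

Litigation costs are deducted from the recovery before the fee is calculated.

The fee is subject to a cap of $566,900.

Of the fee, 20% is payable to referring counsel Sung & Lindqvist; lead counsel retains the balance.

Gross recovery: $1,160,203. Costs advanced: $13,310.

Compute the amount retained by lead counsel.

$306,144.32

Fee base (net of costs): $1,160,203 − $13,310 = $1,146,893
First $123,500 at 45.5% = $56,192.50
Next $96,500 at 41.5% = $40,047.50
Next $98,500 at 38.5% = $37,922.50
Remaining $828,393 at 30% = $248,517.90
Fee: $56,192.50 + $40,047.50 + $37,922.50 + $248,517.90 = $382,680.40
$382,680.40 is under the $566,900 cap.
Referral share: 20% of $382,680.40 = $76,536.08; lead counsel retains $382,680.40 − $76,536.08 = $306,144.32.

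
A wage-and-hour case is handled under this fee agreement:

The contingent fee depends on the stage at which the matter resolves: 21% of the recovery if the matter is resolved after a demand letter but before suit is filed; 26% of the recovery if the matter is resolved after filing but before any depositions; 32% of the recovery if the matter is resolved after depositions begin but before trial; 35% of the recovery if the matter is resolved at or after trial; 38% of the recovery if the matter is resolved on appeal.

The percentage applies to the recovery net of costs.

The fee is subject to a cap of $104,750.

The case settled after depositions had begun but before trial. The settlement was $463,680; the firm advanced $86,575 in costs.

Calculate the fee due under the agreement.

$104,750.00

Fee base (net of costs): $463,680 − $86,575 = $377,105
The matter settled after depositions had begun but before trial, so the 32% rate applies.
$377,105 × 32% = $120,673.60
$120,673.60 exceeds the $104,750 cap, so the fee is capped at $104,750.00.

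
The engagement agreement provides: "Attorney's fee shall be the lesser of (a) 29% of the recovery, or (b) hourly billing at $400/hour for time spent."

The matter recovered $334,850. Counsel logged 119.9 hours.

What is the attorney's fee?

$47,960.00

(a) 29% of $334,850 = $97,106.50
(b) 119.9 × $400 = $47,960.00
The lesser is (b): $47,960.00.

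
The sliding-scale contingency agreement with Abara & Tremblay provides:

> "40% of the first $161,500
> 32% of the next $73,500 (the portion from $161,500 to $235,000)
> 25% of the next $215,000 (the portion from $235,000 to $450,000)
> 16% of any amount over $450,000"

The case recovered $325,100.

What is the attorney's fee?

$110,645.00

First $161,500 at 40% = $64,600.00
Next $73,500 at 32% = $23,520.00
Remaining $90,100 at 25% = $22,525.00
Fee: $64,600.00 + $23,520.00 + $22,525.00 = $110,645.00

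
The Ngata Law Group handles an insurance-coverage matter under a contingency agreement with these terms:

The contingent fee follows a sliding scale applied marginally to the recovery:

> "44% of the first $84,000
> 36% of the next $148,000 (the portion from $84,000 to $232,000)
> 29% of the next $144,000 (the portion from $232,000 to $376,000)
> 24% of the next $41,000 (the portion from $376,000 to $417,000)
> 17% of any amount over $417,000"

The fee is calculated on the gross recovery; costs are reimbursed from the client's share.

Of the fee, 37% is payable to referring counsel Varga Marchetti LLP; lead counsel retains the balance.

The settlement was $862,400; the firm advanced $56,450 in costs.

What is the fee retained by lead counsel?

Fee base is the gross recovery, $862,400; costs are reimbursed separately.
First $84,000 at 44% = $36,960.00
Next $148,000 at 36% = $53,280.00
Next $144,000 at 29% = $41,760.00
Next $41,000 at 24% = $9,840.00
Remaining $445,400 at 17% = $75,718.00
Fee: $36,960.00 + $53,280.00 + $41,760.00 + $9,840.00 + $75,718.00 = $217,558.00
Referral share: 37% of $217,558.00 = $80,496.46; lead counsel retains $217,558.00 − $80,496.46 = $137,061.54.

$137,061.54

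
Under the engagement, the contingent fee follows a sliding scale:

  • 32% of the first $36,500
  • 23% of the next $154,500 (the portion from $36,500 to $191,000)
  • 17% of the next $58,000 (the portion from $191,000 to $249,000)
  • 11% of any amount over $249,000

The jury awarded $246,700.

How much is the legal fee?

First $36,500 at 32% = $11,680.00
Next $154,500 at 23% = $35,535.00
Remaining $55,700 at 17% = $9,469.00
Fee: $11,680.00 + $35,535.00 + $9,469.00 = $56,684.00

$56,684.00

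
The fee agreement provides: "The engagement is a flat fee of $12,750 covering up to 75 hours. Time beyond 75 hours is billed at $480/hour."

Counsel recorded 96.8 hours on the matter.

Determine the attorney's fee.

$23,214.00

Flat fee: $12,750.00
Excess hours: 96.8 − 75 = 21.8
Overrun: 21.8 × $480 = $10,464.00
Total: $12,750.00 + $10,464.00 = $23,214.00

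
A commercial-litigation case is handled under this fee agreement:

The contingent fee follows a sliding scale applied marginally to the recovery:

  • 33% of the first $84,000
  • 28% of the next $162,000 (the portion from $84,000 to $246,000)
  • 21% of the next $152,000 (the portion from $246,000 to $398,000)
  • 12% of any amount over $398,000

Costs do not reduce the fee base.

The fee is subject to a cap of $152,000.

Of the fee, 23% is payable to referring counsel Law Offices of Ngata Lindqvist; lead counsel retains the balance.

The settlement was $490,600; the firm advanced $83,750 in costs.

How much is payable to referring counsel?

$26,705.76

Fee base is the gross recovery, $490,600; costs are reimbursed separately.
First $84,000 at 33% = $27,720.00
Next $162,000 at 28% = $45,360.00
Next $152,000 at 21% = $31,920.00
Remaining $92,600 at 12% = $11,112.00
Fee: $27,720.00 + $45,360.00 + $31,920.00 + $11,112.00 = $116,112.00
$116,112.00 is under the $152,000 cap.
Referral share: 23% of $116,112.00 = $26,705.76; lead counsel retains $116,112.00 − $26,705.76 = $89,406.24.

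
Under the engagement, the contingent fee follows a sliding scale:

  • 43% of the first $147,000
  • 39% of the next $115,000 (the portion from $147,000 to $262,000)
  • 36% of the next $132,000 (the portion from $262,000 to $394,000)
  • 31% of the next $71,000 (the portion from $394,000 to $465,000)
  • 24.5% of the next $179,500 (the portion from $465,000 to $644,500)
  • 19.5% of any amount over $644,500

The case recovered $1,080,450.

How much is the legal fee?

First $147,000 at 43% = $63,210.00
Next $115,000 at 39% = $44,850.00
Next $132,000 at 36% = $47,520.00
Next $71,000 at 31% = $22,010.00
Next $179,500 at 24.5% = $43,977.50
Remaining $435,950 at 19.5% = $85,010.25
Fee: $63,210.00 + $44,850.00 + $47,520.00 + $22,010.00 + $43,977.50 + $85,010.25 = $306,577.75

$306,577.75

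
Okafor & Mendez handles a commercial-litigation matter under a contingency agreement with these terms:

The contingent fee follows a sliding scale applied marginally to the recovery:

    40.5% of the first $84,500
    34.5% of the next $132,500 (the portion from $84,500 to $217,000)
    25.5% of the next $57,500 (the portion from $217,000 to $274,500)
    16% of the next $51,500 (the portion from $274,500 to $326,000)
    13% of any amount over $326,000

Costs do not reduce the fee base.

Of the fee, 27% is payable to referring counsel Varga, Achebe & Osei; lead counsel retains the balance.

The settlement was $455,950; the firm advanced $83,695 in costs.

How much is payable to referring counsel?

$32,327.37

Fee base is the gross recovery, $455,950; costs are reimbursed separately.
First $84,500 at 40.5% = $34,222.50
Next $132,500 at 34.5% = $45,712.50
Next $57,500 at 25.5% = $14,662.50
Next $51,500 at 16% = $8,240.00
Remaining $129,950 at 13% = $16,893.50
Fee: $34,222.50 + $45,712.50 + $14,662.50 + $8,240.00 + $16,893.50 = $119,731.00
Referral share: 27% of $119,731.00 = $32,327.37; lead counsel retains $119,731.00 − $32,327.37 = $87,403.63.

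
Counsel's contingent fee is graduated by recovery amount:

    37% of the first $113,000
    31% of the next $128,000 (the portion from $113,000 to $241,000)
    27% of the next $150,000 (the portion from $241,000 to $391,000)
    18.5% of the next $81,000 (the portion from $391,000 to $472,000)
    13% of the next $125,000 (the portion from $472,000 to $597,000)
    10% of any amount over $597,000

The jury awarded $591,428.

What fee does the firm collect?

$152,500.64

First $113,000 at 37% = $41,810.00
Next $128,000 at 31% = $39,680.00
Next $150,000 at 27% = $40,500.00
Next $81,000 at 18.5% = $14,985.00
Remaining $119,428 at 13% = $15,525.64
Fee: $41,810.00 + $39,680.00 + $40,500.00 + $14,985.00 + $15,525.64 = $152,500.64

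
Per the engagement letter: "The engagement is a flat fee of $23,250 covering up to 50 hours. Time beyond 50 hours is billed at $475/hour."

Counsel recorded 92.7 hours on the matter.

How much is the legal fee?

$43,532.50

Flat fee: $23,250.00
Excess hours: 92.7 − 50 = 42.7
Overrun: 42.7 × $475 = $20,282.50
Total: $23,250.00 + $20,282.50 = $43,532.50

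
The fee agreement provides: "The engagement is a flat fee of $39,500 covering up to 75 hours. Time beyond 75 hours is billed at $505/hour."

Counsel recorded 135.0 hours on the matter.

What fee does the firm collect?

$69,800.00

Flat fee: $39,500.00
Excess hours: 135.0 − 75 = 60.0
Overrun: 60.0 × $505 = $30,300.00
Total: $39,500.00 + $30,300.00 = $69,800.00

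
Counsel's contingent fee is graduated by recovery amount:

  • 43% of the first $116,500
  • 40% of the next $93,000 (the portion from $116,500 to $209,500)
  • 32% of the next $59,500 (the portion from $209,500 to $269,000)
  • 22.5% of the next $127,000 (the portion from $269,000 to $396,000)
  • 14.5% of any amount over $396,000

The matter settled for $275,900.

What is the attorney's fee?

First $116,500 at 43% = $50,095.00
Next $93,000 at 40% = $37,200.00
Next $59,500 at 32% = $19,040.00
Remaining $6,900 at 22.5% = $1,552.50
Fee: $50,095.00 + $37,200.00 + $19,040.00 + $1,552.50 = $107,887.50

$107,887.50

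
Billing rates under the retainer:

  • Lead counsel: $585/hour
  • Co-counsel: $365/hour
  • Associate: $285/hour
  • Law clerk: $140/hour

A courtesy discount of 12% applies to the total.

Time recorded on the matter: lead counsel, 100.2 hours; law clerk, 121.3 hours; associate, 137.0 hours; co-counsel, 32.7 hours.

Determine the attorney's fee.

Lead counsel: 100.2 × $585 = $58,617.00
Co-counsel: 32.7 × $365 = $11,935.50
Associate: 137.0 × $285 = $39,045.00
Law clerk: 121.3 × $140 = $16,982.00
Subtotal: $126,579.50
Less 12% discount: −$15,189.54
Total: $126,579.50 − $15,189.54 = $111,389.96

$111,389.96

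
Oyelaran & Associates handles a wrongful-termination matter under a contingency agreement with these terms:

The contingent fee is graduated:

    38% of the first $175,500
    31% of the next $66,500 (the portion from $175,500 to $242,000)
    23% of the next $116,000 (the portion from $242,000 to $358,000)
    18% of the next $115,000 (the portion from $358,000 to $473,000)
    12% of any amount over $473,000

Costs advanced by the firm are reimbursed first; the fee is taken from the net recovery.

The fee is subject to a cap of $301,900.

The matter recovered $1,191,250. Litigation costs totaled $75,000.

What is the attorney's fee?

$211,875.00

Fee base (net of costs): $1,191,250 − $75,000 = $1,116,250
First $175,500 at 38% = $66,690.00
Next $66,500 at 31% = $20,615.00
Next $116,000 at 23% = $26,680.00
Next $115,000 at 18% = $20,700.00
Remaining $643,250 at 12% = $77,190.00
Fee: $66,690.00 + $20,615.00 + $26,680.00 + $20,700.00 + $77,190.00 = $211,875.00
$211,875.00 is under the $301,900 cap.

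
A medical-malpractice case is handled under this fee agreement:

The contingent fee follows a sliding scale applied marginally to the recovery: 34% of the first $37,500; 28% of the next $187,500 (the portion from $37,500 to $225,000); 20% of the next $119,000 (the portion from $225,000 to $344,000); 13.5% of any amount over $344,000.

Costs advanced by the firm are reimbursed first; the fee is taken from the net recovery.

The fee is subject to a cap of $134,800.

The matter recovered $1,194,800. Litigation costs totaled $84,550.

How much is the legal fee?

$134,800.00

Fee base (net of costs): $1,194,800 − $84,550 = $1,110,250
First $37,500 at 34% = $12,750.00
Next $187,500 at 28% = $52,500.00
Next $119,000 at 20% = $23,800.00
Remaining $766,250 at 13.5% = $103,443.75
Fee: $12,750.00 + $52,500.00 + $23,800.00 + $103,443.75 = $192,493.75
$192,493.75 exceeds the $134,800 cap, so the fee is capped at $134,800.00.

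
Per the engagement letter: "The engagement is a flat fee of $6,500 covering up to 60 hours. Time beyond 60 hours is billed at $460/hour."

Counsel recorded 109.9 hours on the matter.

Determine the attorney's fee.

$29,454.00

Flat fee: $6,500.00
Excess hours: 109.9 − 60 = 49.9
Overrun: 49.9 × $460 = $22,954.00
Total: $6,500.00 + $22,954.00 = $29,454.00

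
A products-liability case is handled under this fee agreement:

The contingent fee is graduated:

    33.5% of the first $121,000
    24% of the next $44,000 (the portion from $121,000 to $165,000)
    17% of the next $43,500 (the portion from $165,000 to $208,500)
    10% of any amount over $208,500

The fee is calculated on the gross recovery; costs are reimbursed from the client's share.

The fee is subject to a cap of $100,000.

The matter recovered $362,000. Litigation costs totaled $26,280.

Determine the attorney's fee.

Fee base is the gross recovery, $362,000; costs are reimbursed separately.
First $121,000 at 33.5% = $40,535.00
Next $44,000 at 24% = $10,560.00
Next $43,500 at 17% = $7,395.00
Remaining $153,500 at 10% = $15,350.00
Fee: $40,535.00 + $10,560.00 + $7,395.00 + $15,350.00 = $73,840.00
$73,840.00 is under the $100,000 cap.

$73,840.00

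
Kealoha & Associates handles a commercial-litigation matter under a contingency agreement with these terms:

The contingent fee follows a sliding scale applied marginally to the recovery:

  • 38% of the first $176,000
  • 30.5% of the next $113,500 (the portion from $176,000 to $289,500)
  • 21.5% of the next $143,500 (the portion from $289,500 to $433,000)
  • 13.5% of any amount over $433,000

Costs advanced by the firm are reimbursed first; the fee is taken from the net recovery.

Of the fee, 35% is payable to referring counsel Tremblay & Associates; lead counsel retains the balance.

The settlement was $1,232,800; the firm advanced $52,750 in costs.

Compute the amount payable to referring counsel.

$81,620.61

Fee base (net of costs): $1,232,800 − $52,750 = $1,180,050
First $176,000 at 38% = $66,880.00
Next $113,500 at 30.5% = $34,617.50
Next $143,500 at 21.5% = $30,852.50
Remaining $747,050 at 13.5% = $100,851.75
Fee: $66,880.00 + $34,617.50 + $30,852.50 + $100,851.75 = $233,201.75
Referral share: 35% of $233,201.75 = $81,620.61; lead counsel retains $233,201.75 − $81,620.61 = $151,581.14.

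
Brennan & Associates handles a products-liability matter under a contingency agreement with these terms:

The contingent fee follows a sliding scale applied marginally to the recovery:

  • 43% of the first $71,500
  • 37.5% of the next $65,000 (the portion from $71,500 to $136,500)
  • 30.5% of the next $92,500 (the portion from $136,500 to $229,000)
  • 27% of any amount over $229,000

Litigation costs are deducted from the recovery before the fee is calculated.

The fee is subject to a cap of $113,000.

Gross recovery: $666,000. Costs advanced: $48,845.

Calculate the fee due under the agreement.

$113,000.00

Fee base (net of costs): $666,000 − $48,845 = $617,155
First $71,500 at 43% = $30,745.00
Next $65,000 at 37.5% = $24,375.00
Next $92,500 at 30.5% = $28,212.50
Remaining $388,155 at 27% = $104,801.85
Fee: $30,745.00 + $24,375.00 + $28,212.50 + $104,801.85 = $188,134.35
$188,134.35 exceeds the $113,000 cap, so the fee is capped at $113,000.00.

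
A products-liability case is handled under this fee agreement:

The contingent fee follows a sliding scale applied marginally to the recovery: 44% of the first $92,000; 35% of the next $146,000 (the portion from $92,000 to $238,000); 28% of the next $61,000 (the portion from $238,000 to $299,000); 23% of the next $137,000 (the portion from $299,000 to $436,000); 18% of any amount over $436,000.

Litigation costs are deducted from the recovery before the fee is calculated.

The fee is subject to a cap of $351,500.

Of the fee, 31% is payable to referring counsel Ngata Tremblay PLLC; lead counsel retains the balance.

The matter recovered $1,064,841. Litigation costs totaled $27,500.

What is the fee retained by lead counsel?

Fee base (net of costs): $1,064,841 − $27,500 = $1,037,341
First $92,000 at 44% = $40,480.00
Next $146,000 at 35% = $51,100.00
Next $61,000 at 28% = $17,080.00
Next $137,000 at 23% = $31,510.00
Remaining $601,341 at 18% = $108,241.38
Fee: $40,480.00 + $51,100.00 + $17,080.00 + $31,510.00 + $108,241.38 = $248,411.38
$248,411.38 is under the $351,500 cap.
Referral share: 31% of $248,411.38 = $77,007.53; lead counsel retains $248,411.38 − $77,007.53 = $171,403.85.

$171,403.85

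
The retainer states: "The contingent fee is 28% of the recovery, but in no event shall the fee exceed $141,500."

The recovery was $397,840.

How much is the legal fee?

28% of $397,840 = $111,395.20
That is under the $141,500 cap.

$111,395.20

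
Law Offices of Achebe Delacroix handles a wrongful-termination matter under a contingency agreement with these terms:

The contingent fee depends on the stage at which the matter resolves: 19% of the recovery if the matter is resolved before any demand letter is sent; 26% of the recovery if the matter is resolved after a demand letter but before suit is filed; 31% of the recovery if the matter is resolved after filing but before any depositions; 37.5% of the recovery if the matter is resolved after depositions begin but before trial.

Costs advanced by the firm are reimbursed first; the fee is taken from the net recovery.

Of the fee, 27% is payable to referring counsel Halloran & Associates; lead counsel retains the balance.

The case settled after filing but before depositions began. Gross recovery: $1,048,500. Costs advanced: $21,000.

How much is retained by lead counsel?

$232,523.25

Fee base (net of costs): $1,048,500 − $21,000 = $1,027,500
The matter settled after filing but before depositions began, so the 31% rate applies.
$1,027,500 × 31% = $318,525.00
Referral share: 27% of $318,525.00 = $86,001.75; lead counsel retains $318,525.00 − $86,001.75 = $232,523.25.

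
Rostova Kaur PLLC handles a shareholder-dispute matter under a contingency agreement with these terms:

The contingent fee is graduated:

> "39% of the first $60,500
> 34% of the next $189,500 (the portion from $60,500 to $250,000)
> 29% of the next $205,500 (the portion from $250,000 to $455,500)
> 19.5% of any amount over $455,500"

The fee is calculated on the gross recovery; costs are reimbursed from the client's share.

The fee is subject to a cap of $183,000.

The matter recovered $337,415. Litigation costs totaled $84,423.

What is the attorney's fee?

Fee base is the gross recovery, $337,415; costs are reimbursed separately.
First $60,500 at 39% = $23,595.00
Next $189,500 at 34% = $64,430.00
Remaining $87,415 at 29% = $25,350.35
Fee: $23,595.00 + $64,430.00 + $25,350.35 = $113,375.35
$113,375.35 is under the $183,000 cap.

$113,375.35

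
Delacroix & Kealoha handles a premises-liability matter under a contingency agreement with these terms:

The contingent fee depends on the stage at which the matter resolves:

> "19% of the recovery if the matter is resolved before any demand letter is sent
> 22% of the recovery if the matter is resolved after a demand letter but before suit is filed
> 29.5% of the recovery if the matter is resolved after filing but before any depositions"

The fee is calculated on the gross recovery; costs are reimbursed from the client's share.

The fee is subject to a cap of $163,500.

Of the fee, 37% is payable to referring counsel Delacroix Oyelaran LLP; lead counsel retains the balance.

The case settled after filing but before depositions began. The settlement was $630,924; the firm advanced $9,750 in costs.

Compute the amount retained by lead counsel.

Fee base is the gross recovery, $630,924; costs are reimbursed separately.
The matter settled after filing but before depositions began, so the 29.5% rate applies.
$630,924 × 29.5% = $186,122.58
$186,122.58 exceeds the $163,500 cap, so the fee is capped at $163,500.00.
Referral share: 37% of $163,500.00 = $60,495.00; lead counsel retains $163,500.00 − $60,495.00 = $103,005.00.

$103,005.00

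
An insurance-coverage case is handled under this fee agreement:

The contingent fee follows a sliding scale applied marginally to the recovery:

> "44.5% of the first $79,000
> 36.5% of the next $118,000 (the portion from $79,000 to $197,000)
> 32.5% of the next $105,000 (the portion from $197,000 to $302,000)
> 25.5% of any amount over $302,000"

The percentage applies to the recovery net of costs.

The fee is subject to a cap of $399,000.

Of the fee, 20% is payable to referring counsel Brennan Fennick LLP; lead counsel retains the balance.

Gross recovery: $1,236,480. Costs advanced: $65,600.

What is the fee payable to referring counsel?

Fee base (net of costs): $1,236,480 − $65,600 = $1,170,880
First $79,000 at 44.5% = $35,155.00
Next $118,000 at 36.5% = $43,070.00
Next $105,000 at 32.5% = $34,125.00
Remaining $868,880 at 25.5% = $221,564.40
Fee: $35,155.00 + $43,070.00 + $34,125.00 + $221,564.40 = $333,914.40
$333,914.40 is under the $399,000 cap.
Referral share: 20% of $333,914.40 = $66,782.88; lead counsel retains $333,914.40 − $66,782.88 = $267,131.52.

$66,782.88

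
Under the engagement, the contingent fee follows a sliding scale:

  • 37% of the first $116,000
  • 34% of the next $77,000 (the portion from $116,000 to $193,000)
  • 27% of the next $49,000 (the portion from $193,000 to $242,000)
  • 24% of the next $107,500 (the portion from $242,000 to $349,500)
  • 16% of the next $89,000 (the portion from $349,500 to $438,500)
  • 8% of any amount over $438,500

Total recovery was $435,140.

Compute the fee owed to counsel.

$121,832.40

First $116,000 at 37% = $42,920.00
Next $77,000 at 34% = $26,180.00
Next $49,000 at 27% = $13,230.00
Next $107,500 at 24% = $25,800.00
Remaining $85,640 at 16% = $13,702.40
Fee: $42,920.00 + $26,180.00 + $13,230.00 + $25,800.00 + $13,702.40 = $121,832.40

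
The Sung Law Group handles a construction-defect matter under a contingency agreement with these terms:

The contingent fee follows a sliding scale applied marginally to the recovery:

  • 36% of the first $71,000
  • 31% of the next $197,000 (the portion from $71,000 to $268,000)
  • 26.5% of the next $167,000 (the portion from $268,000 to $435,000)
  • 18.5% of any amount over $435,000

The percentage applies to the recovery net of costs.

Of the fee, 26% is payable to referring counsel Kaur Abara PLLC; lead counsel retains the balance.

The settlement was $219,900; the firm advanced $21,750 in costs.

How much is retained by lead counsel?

Fee base (net of costs): $219,900 − $21,750 = $198,150
First $71,000 at 36% = $25,560.00
Remaining $127,150 at 31% = $39,416.50
Fee: $25,560.00 + $39,416.50 = $64,976.50
Referral share: 26% of $64,976.50 = $16,893.89; lead counsel retains $64,976.50 − $16,893.89 = $48,082.61.

$48,082.61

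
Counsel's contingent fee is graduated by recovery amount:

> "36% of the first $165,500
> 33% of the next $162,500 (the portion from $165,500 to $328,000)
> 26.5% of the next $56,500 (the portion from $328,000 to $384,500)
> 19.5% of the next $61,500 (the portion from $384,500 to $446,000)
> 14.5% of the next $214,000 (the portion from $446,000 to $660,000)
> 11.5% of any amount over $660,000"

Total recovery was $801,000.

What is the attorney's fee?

$187,415.00

First $165,500 at 36% = $59,580.00
Next $162,500 at 33% = $53,625.00
Next $56,500 at 26.5% = $14,972.50
Next $61,500 at 19.5% = $11,992.50
Next $214,000 at 14.5% = $31,030.00
Remaining $141,000 at 11.5% = $16,215.00
Fee: $59,580.00 + $53,625.00 + $14,972.50 + $11,992.50 + $31,030.00 + $16,215.00 = $187,415.00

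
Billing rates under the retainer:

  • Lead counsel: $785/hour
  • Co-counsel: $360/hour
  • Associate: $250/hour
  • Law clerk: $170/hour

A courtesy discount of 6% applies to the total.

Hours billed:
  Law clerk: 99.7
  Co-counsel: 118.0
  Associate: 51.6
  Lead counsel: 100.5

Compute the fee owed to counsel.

Lead counsel: 100.5 × $785 = $78,892.50
Co-counsel: 118.0 × $360 = $42,480.00
Associate: 51.6 × $250 = $12,900.00
Law clerk: 99.7 × $170 = $16,949.00
Subtotal: $151,221.50
Less 6% discount: −$9,073.29
Total: $151,221.50 − $9,073.29 = $142,148.21

$142,148.21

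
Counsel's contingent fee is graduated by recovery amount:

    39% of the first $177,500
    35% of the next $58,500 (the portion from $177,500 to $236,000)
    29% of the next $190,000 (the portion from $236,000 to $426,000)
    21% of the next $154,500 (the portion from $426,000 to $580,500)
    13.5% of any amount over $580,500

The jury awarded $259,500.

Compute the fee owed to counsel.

$96,515.00

First $177,500 at 39% = $69,225.00
Next $58,500 at 35% = $20,475.00
Remaining $23,500 at 29% = $6,815.00
Fee: $69,225.00 + $20,475.00 + $6,815.00 = $96,515.00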